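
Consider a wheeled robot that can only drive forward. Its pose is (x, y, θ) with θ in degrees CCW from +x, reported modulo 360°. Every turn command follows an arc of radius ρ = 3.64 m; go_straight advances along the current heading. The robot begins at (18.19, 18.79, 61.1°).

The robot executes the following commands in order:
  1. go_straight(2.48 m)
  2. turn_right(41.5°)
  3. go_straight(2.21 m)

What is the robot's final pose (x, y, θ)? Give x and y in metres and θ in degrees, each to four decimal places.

(23.4361, 23.3724, 19.6000°)

set_pose: (x, y, θ) = (18.1900, 18.7900, 61.1000°), ρ = 3.64
go_straight(2.48): x += 2.48·cos θ, y += 2.48·sin θ → (19.3885, 20.9612, 61.1000°)
turn_right(41.5°): centre at ρ to the right, rotate −41.5° → (21.3542, 22.6311, 19.6000°)
go_straight(2.21): x += 2.21·cos θ, y += 2.21·sin θ → (23.4361, 23.3724, 19.6000°)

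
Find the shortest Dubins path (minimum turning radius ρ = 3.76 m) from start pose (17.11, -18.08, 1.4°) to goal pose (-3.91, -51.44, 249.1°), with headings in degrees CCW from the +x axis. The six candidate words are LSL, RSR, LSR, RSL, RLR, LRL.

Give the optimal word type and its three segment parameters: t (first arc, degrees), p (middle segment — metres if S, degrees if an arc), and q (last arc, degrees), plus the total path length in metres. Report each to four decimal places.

Let ψ = atan2(Δy, Δx) = atan2(-33.36, -21.02) = -122.2149° be the start→goal bearing.
Normalize: d = |goal − start| / ρ = 39.430065/3.76 = 10.486719, α = (θ_start − ψ) mod 360° = 123.6149° = 2.157486 rad, β = (θ_goal − ψ) mod 360° = 11.3149° = 0.197482 rad.
Common terms: sin α = 0.832778, cos α = -0.553608, sin β = 0.196200, cos β = 0.980564, cos(α−β) = -0.379456, d² = 109.971282. Work in radians in the unit-radius frame; every candidate has L = ρ·(t + p + q).
LSL: p² = 2 + d² − 2cos(α−β) + 2d(sin α − sin β) = 126.081407; p = √p² = 11.228598; φ = atan2(cos β − cos α, d + sin α − sin β) = 0.137059 rad; t = (φ − α) mod 2π = 4.262758 rad, q = (β − φ) mod 2π = 0.060422 rad → L = 3.76·(4.262758 + 11.228598 + 0.060422) = 3.76·15.551778 = 58.474686 m
RSR: p² = 2 + d² − 2cos(α−β) + 2d(sin β − sin α) = 99.378982; p = √p² = 9.968901; φ = atan2(cos α − cos β, d − sin α + sin β) = -0.154510 rad; t = (α − φ) mod 2π = 2.311996 rad, q = (φ − β) mod 2π = 5.931194 rad → L = 3.76·(2.311996 + 9.968901 + 5.931194) = 3.76·18.212091 = 68.477461 m
LSR: p² = d² − 2 + 2cos(α−β) + 2d(sin α + sin β) = 128.793580; p = √p² = 11.348726; φ = atan2(−cos α − cos β, d + sin α + sin β) − atan2(−2, p) = 0.137381 rad; t = (φ − α) mod 2π = 4.263080 rad, q = (φ − β) mod 2π = 6.223085 rad → L = 3.76·(4.263080 + 11.348726 + 6.223085) = 3.76·21.834891 = 82.099189 m
RSL: p² = d² − 2 + 2cos(α−β) − 2d(sin α + sin β) = 85.631159; p = √p² = 9.253711; φ = atan2(cos α + cos β, d − sin α − sin β) − atan2(2, p) = -0.167743 rad; t = (α − φ) mod 2π = 2.325229 rad, q = (β − φ) mod 2π = 0.365224 rad → L = 3.76·(2.325229 + 9.253711 + 0.365224) = 3.76·11.944164 = 44.910055 m
RLR: c = (6 − d² + 2cos(α−β) + 2d(sin α − sin β))/8 = -11.422373, |c| > 1 → infeasible
LRL: c = (6 − d² + 2cos(α−β) − 2d(sin α − sin β))/8 = -14.760176, |c| > 1 → infeasible
Shortest: RSL with L = 44.910055 m ≈ 44.9101 m
Convert RSL to answer units (arcs ×180/π): t = 2.325229·180/π = 133.2258°, p = ρ·p = 3.76·9.253711 = 34.7940 m, q = 0.365224·180/π = 20.9258°, L = 44.9101 m.

RSL: t = 133.2258°, p = 34.7940 m, q = 20.9258°, L = 44.9101 m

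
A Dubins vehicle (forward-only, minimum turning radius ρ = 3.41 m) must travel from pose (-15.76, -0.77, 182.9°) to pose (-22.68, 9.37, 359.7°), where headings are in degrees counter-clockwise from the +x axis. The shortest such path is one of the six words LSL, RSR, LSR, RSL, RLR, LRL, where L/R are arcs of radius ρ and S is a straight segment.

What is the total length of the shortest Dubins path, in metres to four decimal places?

Let ψ = atan2(Δy, Δx) = atan2(10.14, -6.92) = 124.3114° be the start→goal bearing.
Normalize: d = |goal − start| / ρ = 12.276237/3.41 = 3.600070, α = (θ_start − ψ) mod 360° = 58.5886° = 1.022564 rad, β = (θ_goal − ψ) mod 360° = 235.3886° = 4.108306 rad.
Common terms: sin α = 0.853447, cos α = 0.521180, sin β = -0.823023, cos β = -0.568008, cos(α−β) = -0.998441, d² = 12.960501. Work in radians in the unit-radius frame; every candidate has L = ρ·(t + p + q).
LSL: p² = 2 + d² − 2cos(α−β) + 2d(sin α − sin β) = 29.028201; p = √p² = 5.387783; φ = atan2(cos β − cos α, d + sin α − sin β) = -0.203562 rad; t = (φ − α) mod 2π = 5.057060 rad, q = (β − φ) mod 2π = 4.311868 rad → L = 3.41·(5.057060 + 5.387783 + 4.311868) = 3.41·14.756710 = 50.320381 m
RSR: p² = 2 + d² − 2cos(α−β) + 2d(sin β − sin α) = 4.886564; p = √p² = 2.210557; φ = atan2(cos α − cos β, d − sin α + sin β) = 0.515214 rad; t = (α − φ) mod 2π = 0.507350 rad, q = (φ − β) mod 2π = 2.690093 rad → L = 3.41·(0.507350 + 2.210557 + 2.690093) = 3.41·5.408001 = 18.441282 m
LSR: p² = d² − 2 + 2cos(α−β) + 2d(sin α + sin β) = 9.182675; p = √p² = 3.030293; φ = atan2(−cos α − cos β, d + sin α + sin β) − atan2(−2, p) = 0.596272 rad; t = (φ − α) mod 2π = 5.856894 rad, q = (φ − β) mod 2π = 2.771152 rad → L = 3.41·(5.856894 + 3.030293 + 2.771152) = 3.41·11.658339 = 39.754935 m
RSL: p² = d² − 2 + 2cos(α−β) − 2d(sin α + sin β) = 8.744564; p = √p² = 2.957121; φ = atan2(cos α + cos β, d − sin α − sin β) − atan2(2, p) = -0.607783 rad; t = (α − φ) mod 2π = 1.630347 rad, q = (β − φ) mod 2π = 4.716089 rad → L = 3.41·(1.630347 + 2.957121 + 4.716089) = 3.41·9.303556 = 31.725126 m
RLR: c = (6 − d² + 2cos(α−β) + 2d(sin α − sin β))/8 = 0.389180; p = 2π − arccos c = 5.112130 rad; φ = atan2(cos α − cos β, d − sin α + sin β) = 0.515214 rad; t = (α − φ + p/2) mod 2π = 3.063415 rad, q = (α − β − t + p) mod 2π = 5.246158 rad → L = 3.41·(3.063415 + 5.112130 + 5.246158) = 3.41·13.421703 = 45.768006 m
LRL: c = (6 − d² + 2cos(α−β) − 2d(sin α − sin β))/8 = -2.628525, |c| > 1 → infeasible
Shortest: RSR with L = 18.441282 m ≈ 18.4413 m

18.4413 m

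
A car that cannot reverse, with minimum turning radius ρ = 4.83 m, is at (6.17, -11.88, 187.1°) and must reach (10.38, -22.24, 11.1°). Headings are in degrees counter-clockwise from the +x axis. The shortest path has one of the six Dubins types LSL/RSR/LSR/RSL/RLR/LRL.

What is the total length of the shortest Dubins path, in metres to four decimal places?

18.3189 m

Let ψ = atan2(Δy, Δx) = atan2(-10.36, 4.21) = -67.8846° be the start→goal bearing.
Normalize: d = |goal − start| / ρ = 11.182741/4.83 = 2.315267, α = (θ_start − ψ) mod 360° = 254.9846° = 4.450321 rad, β = (θ_goal − ψ) mod 360° = 78.9846° = 1.378542 rad.
Common terms: sin α = -0.965856, cos α = -0.259078, sin β = 0.981576, cos β = 0.191073, cos(α−β) = -0.997564, d² = 5.360463. Work in radians in the unit-radius frame; every candidate has L = ρ·(t + p + q).
LSL: p² = 2 + d² − 2cos(α−β) + 2d(sin α − sin β) = 0.337938; p = √p² = 0.581325; φ = atan2(cos β − cos α, d + sin α − sin β) = 0.885693 rad; t = (φ − α) mod 2π = 2.718557 rad, q = (β − φ) mod 2π = 0.492849 rad → L = 4.83·(2.718557 + 0.581325 + 0.492849) = 4.83·3.792731 = 18.318889 m
RSR: p² = 2 + d² − 2cos(α−β) + 2d(sin β − sin α) = 18.373243; p = √p² = 4.286402; φ = atan2(cos α − cos β, d − sin α + sin β) = -0.105212 rad; t = (α − φ) mod 2π = 4.555533 rad, q = (φ − β) mod 2π = 4.799431 rad → L = 4.83·(4.555533 + 4.286402 + 4.799431) = 4.83·13.641367 = 65.887802 m
LSR: p² = d² − 2 + 2cos(α−β) + 2d(sin α + sin β) = 1.438125; p = √p² = 1.199218; φ = atan2(−cos α − cos β, d + sin α + sin β) − atan2(−2, p) = 1.059831 rad; t = (φ − α) mod 2π = 2.892695 rad, q = (φ − β) mod 2π = 5.964474 rad → L = 4.83·(2.892695 + 1.199218 + 5.964474) = 4.83·10.056388 = 48.572352 m
RSL: p² = d² − 2 + 2cos(α−β) − 2d(sin α + sin β) = 1.292544; p = √p² = 1.136901; φ = atan2(cos α + cos β, d − sin α − sin β) − atan2(2, p) = -1.083463 rad; t = (α − φ) mod 2π = 5.533784 rad, q = (β − φ) mod 2π = 2.462005 rad → L = 4.83·(5.533784 + 1.136901 + 2.462005) = 4.83·9.132690 = 44.110892 m
RLR: c = (6 − d² + 2cos(α−β) + 2d(sin α − sin β))/8 = -1.296655, |c| > 1 → infeasible
LRL: c = (6 − d² + 2cos(α−β) − 2d(sin α − sin β))/8 = 0.957758; p = 2π − arccos c = 5.991490 rad; φ = atan2(cos β − cos α, d + sin α − sin β) = 0.885693 rad; t = (φ − α + p/2) mod 2π = 5.714302 rad, q = (β − α − t + p) mod 2π = 3.488594 rad → L = 4.83·(5.714302 + 5.991490 + 3.488594) = 4.83·15.194386 = 73.388883 m
Shortest: LSL with L = 18.318889 m ≈ 18.3189 m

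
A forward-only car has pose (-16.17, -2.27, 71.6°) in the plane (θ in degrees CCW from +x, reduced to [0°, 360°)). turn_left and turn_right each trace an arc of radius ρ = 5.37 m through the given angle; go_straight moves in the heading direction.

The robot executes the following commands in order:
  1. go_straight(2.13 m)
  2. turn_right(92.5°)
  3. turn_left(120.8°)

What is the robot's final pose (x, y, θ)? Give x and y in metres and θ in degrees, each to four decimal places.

(-1.2808, 9.0127, 99.9000°)

set_pose: (x, y, θ) = (-16.1700, -2.2700, 71.6000°), ρ = 5.37
go_straight(2.13): x += 2.13·cos θ, y += 2.13·sin θ → (-15.4977, -0.2489, 71.6000°)
turn_right(92.5°): centre at ρ to the right, rotate −92.5° → (-8.4865, 3.0727, -20.9000° ≡ 339.1000°)
turn_left(120.8°): centre at ρ to the left, rotate +120.8° → (-1.2808, 9.0127, 459.9000° ≡ 99.9000°)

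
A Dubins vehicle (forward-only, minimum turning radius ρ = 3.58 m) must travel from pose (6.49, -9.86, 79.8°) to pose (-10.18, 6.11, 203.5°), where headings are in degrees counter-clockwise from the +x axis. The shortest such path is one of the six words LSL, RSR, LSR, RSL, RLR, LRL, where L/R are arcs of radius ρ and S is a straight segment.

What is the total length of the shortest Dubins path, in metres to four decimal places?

24.5401 m

Let ψ = atan2(Δy, Δx) = atan2(15.97, -16.67) = 136.2286° be the start→goal bearing.
Normalize: d = |goal − start| / ρ = 23.085272/3.58 = 6.448400, α = (θ_start − ψ) mod 360° = 303.5714° = 5.298321 rad, β = (θ_goal − ψ) mod 360° = 67.2714° = 1.174108 rad.
Common terms: sin α = -0.833197, cos α = 0.552976, sin β = 0.922345, cos β = 0.386366, cos(α−β) = -0.554844, d² = 41.581864. Work in radians in the unit-radius frame; every candidate has L = ρ·(t + p + q).
LSL: p² = 2 + d² − 2cos(α−β) + 2d(sin α − sin β) = 22.050670; p = √p² = 4.695814; φ = atan2(cos β − cos α, d + sin α − sin β) = -0.035488 rad; t = (φ − α) mod 2π = 0.949377 rad, q = (β − φ) mod 2π = 1.209596 rad → L = 3.58·(0.949377 + 4.695814 + 1.209596) = 3.58·6.854786 = 24.540135 m
RSR: p² = 2 + d² − 2cos(α−β) + 2d(sin β − sin α) = 67.332436; p = √p² = 8.205634; φ = atan2(cos α − cos β, d − sin α + sin β) = 0.020306 rad; t = (α − φ) mod 2π = 5.278015 rad, q = (φ − β) mod 2π = 5.129383 rad → L = 3.58·(5.278015 + 8.205634 + 5.129383) = 3.58·18.613033 = 66.634657 m
LSR: p² = d² − 2 + 2cos(α−β) + 2d(sin α + sin β) = 39.621903; p = √p² = 6.294593; φ = atan2(−cos α − cos β, d + sin α + sin β) − atan2(−2, p) = 0.164938 rad; t = (φ − α) mod 2π = 1.149802 rad, q = (φ − β) mod 2π = 5.274015 rad → L = 3.58·(1.149802 + 6.294593 + 5.274015) = 3.58·12.718411 = 45.531910 m
RSL: p² = d² − 2 + 2cos(α−β) − 2d(sin α + sin β) = 37.322447; p = √p² = 6.109210; φ = atan2(cos α + cos β, d − sin α − sin β) − atan2(2, p) = -0.169726 rad; t = (α − φ) mod 2π = 5.468047 rad, q = (β − φ) mod 2π = 1.343834 rad → L = 3.58·(5.468047 + 6.109210 + 1.343834) = 3.58·12.921090 = 46.257503 m
RLR: c = (6 − d² + 2cos(α−β) + 2d(sin α − sin β))/8 = -7.416554, |c| > 1 → infeasible
LRL: c = (6 − d² + 2cos(α−β) − 2d(sin α − sin β))/8 = -1.756334, |c| > 1 → infeasible
Shortest: LSL with L = 24.540135 m ≈ 24.5401 m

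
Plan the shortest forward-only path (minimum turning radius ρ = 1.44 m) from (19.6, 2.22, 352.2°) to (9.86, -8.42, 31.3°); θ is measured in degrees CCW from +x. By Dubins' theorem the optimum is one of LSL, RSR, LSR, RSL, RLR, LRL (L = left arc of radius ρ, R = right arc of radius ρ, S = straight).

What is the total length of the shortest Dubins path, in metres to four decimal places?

21.0838 m

Let ψ = atan2(Δy, Δx) = atan2(-10.64, -9.74) = -132.4714° be the start→goal bearing.
Normalize: d = |goal − start| / ρ = 14.424881/1.44 = 10.017279, α = (θ_start − ψ) mod 360° = 124.6714° = 2.175927 rad, β = (θ_goal − ψ) mod 360° = 163.7714° = 2.858350 rad.
Common terms: sin α = 0.822428, cos α = -0.568869, sin β = 0.279470, cos β = -0.960154, cos(α−β) = 0.776046, d² = 100.345872. Work in radians in the unit-radius frame; every candidate has L = ρ·(t + p + q).
LSL: p² = 2 + d² − 2cos(α−β) + 2d(sin α − sin β) = 111.671697; p = √p² = 10.567483; φ = atan2(cos β − cos α, d + sin α − sin β) = -0.037036 rad; t = (φ − α) mod 2π = 4.070223 rad, q = (β − φ) mod 2π = 2.895386 rad → L = 1.44·(4.070223 + 10.567483 + 2.895386) = 1.44·17.533092 = 25.247653 m
RSR: p² = 2 + d² − 2cos(α−β) + 2d(sin β − sin α) = 89.915861; p = √p² = 9.482397; φ = atan2(cos α − cos β, d − sin α + sin β) = 0.041276 rad; t = (α − φ) mod 2π = 2.134650 rad, q = (φ − β) mod 2π = 3.466111 rad → L = 1.44·(2.134650 + 9.482397 + 3.466111) = 1.44·15.083159 = 21.719749 m
LSR: p² = d² − 2 + 2cos(α−β) + 2d(sin α + sin β) = 121.974010; p = √p² = 11.044184; φ = atan2(−cos α − cos β, d + sin α + sin β) − atan2(−2, p) = 0.315805 rad; t = (φ − α) mod 2π = 4.423063 rad, q = (φ − β) mod 2π = 3.740640 rad → L = 1.44·(4.423063 + 11.044184 + 3.740640) = 1.44·19.207887 = 27.659358 m
RSL: p² = d² − 2 + 2cos(α−β) − 2d(sin α + sin β) = 77.821920; p = √p² = 8.821673; φ = atan2(cos α + cos β, d − sin α − sin β) − atan2(2, p) = -0.392797 rad; t = (α − φ) mod 2π = 2.568724 rad, q = (β − φ) mod 2π = 3.251147 rad → L = 1.44·(2.568724 + 8.821673 + 3.251147) = 1.44·14.641544 = 21.083824 m
RLR: c = (6 − d² + 2cos(α−β) + 2d(sin α − sin β))/8 = -10.239483, |c| > 1 → infeasible
LRL: c = (6 − d² + 2cos(α−β) − 2d(sin α − sin β))/8 = -12.958962, |c| > 1 → infeasible
Shortest: RSL with L = 21.083824 m ≈ 21.0838 m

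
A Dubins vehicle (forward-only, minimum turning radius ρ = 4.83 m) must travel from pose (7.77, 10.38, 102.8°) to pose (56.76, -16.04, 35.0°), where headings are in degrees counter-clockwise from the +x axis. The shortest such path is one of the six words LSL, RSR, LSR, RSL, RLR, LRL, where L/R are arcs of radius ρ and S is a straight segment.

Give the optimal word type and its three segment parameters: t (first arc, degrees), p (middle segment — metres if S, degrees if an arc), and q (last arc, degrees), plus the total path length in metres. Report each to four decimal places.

RSL: t = 144.0307°, p = 46.7286 m, q = 76.2307°, L = 65.2965 m

Let ψ = atan2(Δy, Δx) = atan2(-26.42, 48.99) = -28.3377° be the start→goal bearing.
Normalize: d = |goal − start| / ρ = 55.660008/4.83 = 11.523811, α = (θ_start − ψ) mod 360° = 131.1377° = 2.288785 rad, β = (θ_goal − ψ) mod 360° = 63.3377° = 1.105452 rad.
Common terms: sin α = 0.753131, cos α = -0.657871, sin β = 0.893667, cos β = 0.448731, cos(α−β) = 0.377841, d² = 132.798225. Work in radians in the unit-radius frame; every candidate has L = ρ·(t + p + q).
LSL: p² = 2 + d² − 2cos(α−β) + 2d(sin α − sin β) = 130.803516; p = √p² = 11.436936; φ = atan2(cos β − cos α, d + sin α − sin β) = 0.096908 rad; t = (φ − α) mod 2π = 4.091309 rad, q = (β − φ) mod 2π = 1.008543 rad → L = 4.83·(4.091309 + 11.436936 + 1.008543) = 4.83·16.536789 = 79.872689 m
RSR: p² = 2 + d² − 2cos(α−β) + 2d(sin β − sin α) = 137.281570; p = √p² = 11.716722; φ = atan2(cos α − cos β, d − sin α + sin β) = -0.094587 rad; t = (α − φ) mod 2π = 2.383372 rad, q = (φ − β) mod 2π = 5.083146 rad → L = 4.83·(2.383372 + 11.716722 + 5.083146) = 4.83·19.183240 = 92.655051 m
LSR: p² = d² − 2 + 2cos(α−β) + 2d(sin α + sin β) = 169.508673; p = √p² = 13.019550; φ = atan2(−cos α − cos β, d + sin α + sin β) − atan2(−2, p) = 0.168302 rad; t = (φ − α) mod 2π = 4.162702 rad, q = (φ − β) mod 2π = 5.346035 rad → L = 4.83·(4.162702 + 13.019550 + 5.346035) = 4.83·22.528287 = 108.811627 m
RSL: p² = d² − 2 + 2cos(α−β) − 2d(sin α + sin β) = 93.599139; p = √p² = 9.674665; φ = atan2(cos α + cos β, d − sin α − sin β) − atan2(2, p) = -0.225025 rad; t = (α − φ) mod 2π = 2.513810 rad, q = (β − φ) mod 2π = 1.330477 rad → L = 4.83·(2.513810 + 9.674665 + 1.330477) = 4.83·13.518952 = 65.296536 m
RLR: c = (6 − d² + 2cos(α−β) + 2d(sin α − sin β))/8 = -16.160196, |c| > 1 → infeasible
LRL: c = (6 − d² + 2cos(α−β) − 2d(sin α − sin β))/8 = -15.350439, |c| > 1 → infeasible
Shortest: RSL with L = 65.296536 m ≈ 65.2965 m
Convert RSL to answer units (arcs ×180/π): t = 2.513810·180/π = 144.0307°, p = ρ·p = 4.83·9.674665 = 46.7286 m, q = 1.330477·180/π = 76.2307°, L = 65.2965 m.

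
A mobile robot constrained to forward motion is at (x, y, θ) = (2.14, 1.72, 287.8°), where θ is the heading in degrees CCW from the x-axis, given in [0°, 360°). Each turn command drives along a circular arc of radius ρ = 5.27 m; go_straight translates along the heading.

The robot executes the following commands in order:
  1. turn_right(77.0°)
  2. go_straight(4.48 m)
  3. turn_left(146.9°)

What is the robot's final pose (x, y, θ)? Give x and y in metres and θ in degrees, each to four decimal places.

(-1.5404, -16.5042, 357.7000°)

set_pose: (x, y, θ) = (2.1400, 1.7200, 287.8000°), ρ = 5.27
turn_right(77.0°): centre at ρ to the right, rotate −77.0° → (-0.1793, -4.4177, 210.8000°)
go_straight(4.48): x += 4.48·cos θ, y += 4.48·sin θ → (-4.0274, -6.7117, 210.8000°)
turn_left(146.9°): centre at ρ to the left, rotate +146.9° → (-1.5404, -16.5042, 357.7000°)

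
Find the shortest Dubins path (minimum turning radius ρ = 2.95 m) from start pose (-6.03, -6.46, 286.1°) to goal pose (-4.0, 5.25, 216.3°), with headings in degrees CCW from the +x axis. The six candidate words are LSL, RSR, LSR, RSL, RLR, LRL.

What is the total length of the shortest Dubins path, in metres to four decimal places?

23.5080 m

Let ψ = atan2(Δy, Δx) = atan2(11.71, 2.03) = 80.1652° be the start→goal bearing.
Normalize: d = |goal − start| / ρ = 11.884654/2.95 = 4.028696, α = (θ_start − ψ) mod 360° = 205.9348° = 3.594241 rad, β = (θ_goal − ψ) mod 360° = 136.1348° = 2.376001 rad.
Common terms: sin α = -0.437349, cos α = -0.899292, sin β = 0.692964, cos β = -0.720973, cos(α−β) = 0.345298, d² = 16.230394. Work in radians in the unit-radius frame; every candidate has L = ρ·(t + p + q).
LSL: p² = 2 + d² − 2cos(α−β) + 2d(sin α − sin β) = 8.432428; p = √p² = 2.903864; φ = atan2(cos β − cos α, d + sin α − sin β) = 0.061446 rad; t = (φ − α) mod 2π = 2.750391 rad, q = (β − φ) mod 2π = 2.314555 rad → L = 2.95·(2.750391 + 2.903864 + 2.314555) = 2.95·7.968810 = 23.507989 m
RSR: p² = 2 + d² − 2cos(α−β) + 2d(sin β − sin α) = 26.647166; p = √p² = 5.162089; φ = atan2(cos α − cos β, d − sin α + sin β) = -0.034551 rad; t = (α − φ) mod 2π = 3.628792 rad, q = (φ − β) mod 2π = 3.872633 rad → L = 2.95·(3.628792 + 5.162089 + 3.872633) = 2.95·12.663514 = 37.357368 m
LSR: p² = d² − 2 + 2cos(α−β) + 2d(sin α + sin β) = 16.980581; p = √p² = 4.120750; φ = atan2(−cos α − cos β, d + sin α + sin β) − atan2(−2, p) = 0.813418 rad; t = (φ − α) mod 2π = 3.502363 rad, q = (φ − β) mod 2π = 4.720603 rad → L = 2.95·(3.502363 + 4.120750 + 4.720603) = 2.95·12.343716 = 36.413961 m
RSL: p² = d² − 2 + 2cos(α−β) − 2d(sin α + sin β) = 12.861399; p = √p² = 3.586279; φ = atan2(cos α + cos β, d − sin α − sin β) − atan2(2, p) = -0.914336 rad; t = (α − φ) mod 2π = 4.508577 rad, q = (β − φ) mod 2π = 3.290337 rad → L = 2.95·(4.508577 + 3.586279 + 3.290337) = 2.95·11.385193 = 33.586320 m
RLR: c = (6 − d² + 2cos(α−β) + 2d(sin α − sin β))/8 = -2.330896, |c| > 1 → infeasible
LRL: c = (6 − d² + 2cos(α−β) − 2d(sin α − sin β))/8 = -0.054053; p = 2π − arccos c = 4.658309 rad; φ = atan2(cos β − cos α, d + sin α − sin β) = 0.061446 rad; t = (φ − α + p/2) mod 2π = 5.079545 rad, q = (β − α − t + p) mod 2π = 4.643709 rad → L = 2.95·(5.079545 + 4.658309 + 4.643709) = 2.95·14.381564 = 42.425613 m
Shortest: LSL with L = 23.507989 m ≈ 23.5080 m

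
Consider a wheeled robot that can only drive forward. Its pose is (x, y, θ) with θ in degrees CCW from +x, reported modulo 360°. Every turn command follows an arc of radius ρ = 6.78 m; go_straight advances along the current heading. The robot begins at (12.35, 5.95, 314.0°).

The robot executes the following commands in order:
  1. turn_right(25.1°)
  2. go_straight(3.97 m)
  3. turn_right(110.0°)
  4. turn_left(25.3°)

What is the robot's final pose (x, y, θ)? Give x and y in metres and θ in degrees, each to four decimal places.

(5.7192, -9.8891, 204.2000°)

set_pose: (x, y, θ) = (12.3500, 5.9500, 314.0000°), ρ = 6.78
turn_right(25.1°): centre at ρ to the right, rotate −25.1° → (13.8873, 3.4364, 288.9000°)
go_straight(3.97): x += 3.97·cos θ, y += 3.97·sin θ → (15.1733, -0.3196, 288.9000°)
turn_right(110.0°): centre at ρ to the right, rotate −110.0° → (8.6287, -9.2945, 178.9000°)
turn_left(25.3°): centre at ρ to the left, rotate +25.3° → (5.7192, -9.8891, 204.2000°)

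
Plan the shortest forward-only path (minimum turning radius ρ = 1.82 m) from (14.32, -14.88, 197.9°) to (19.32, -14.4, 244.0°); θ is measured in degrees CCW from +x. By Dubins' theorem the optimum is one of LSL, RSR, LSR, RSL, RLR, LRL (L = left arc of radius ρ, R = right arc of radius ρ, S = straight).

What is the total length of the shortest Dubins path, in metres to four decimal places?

Let ψ = atan2(Δy, Δx) = atan2(0.48, 5.00) = 5.4836° be the start→goal bearing.
Normalize: d = |goal − start| / ρ = 5.022987/1.82 = 2.759883, α = (θ_start − ψ) mod 360° = 192.4164° = 3.358300 rad, β = (θ_goal − ψ) mod 360° = 238.5164° = 4.162897 rad.
Common terms: sin α = -0.215015, cos α = -0.976611, sin β = -0.852790, cos β = -0.522254, cos(α−β) = 0.693402, d² = 7.616954. Work in radians in the unit-radius frame; every candidate has L = ρ·(t + p + q).
LSL: p² = 2 + d² − 2cos(α−β) + 2d(sin α − sin β) = 11.750518; p = √p² = 3.427903; φ = atan2(cos β − cos α, d + sin α − sin β) = 0.132938 rad; t = (φ − α) mod 2π = 3.057823 rad, q = (β − φ) mod 2π = 4.029959 rad → L = 1.82·(3.057823 + 3.427903 + 4.029959) = 1.82·10.515685 = 19.138547 m
RSR: p² = 2 + d² − 2cos(α−β) + 2d(sin β − sin α) = 4.709783; p = √p² = 2.170204; φ = atan2(cos α − cos β, d − sin α + sin β) = -0.210922 rad; t = (α − φ) mod 2π = 3.569222 rad, q = (φ − β) mod 2π = 1.909367 rad → L = 1.82·(3.569222 + 2.170204 + 1.909367) = 1.82·7.648792 = 13.920802 m
LSR: p² = d² − 2 + 2cos(α−β) + 2d(sin α + sin β) = 1.109725; p = √p² = 1.053435; φ = atan2(−cos α − cos β, d + sin α + sin β) − atan2(−2, p) = 1.810925 rad; t = (φ − α) mod 2π = 4.735811 rad, q = (φ − β) mod 2π = 3.931214 rad → L = 1.82·(4.735811 + 1.053435 + 3.931214) = 1.82·9.720460 = 17.691237 m
RSL: p² = d² − 2 + 2cos(α−β) − 2d(sin α + sin β) = 12.897791; p = √p² = 3.591349; φ = atan2(cos α + cos β, d − sin α − sin β) − atan2(2, p) = -0.881352 rad; t = (α − φ) mod 2π = 4.239651 rad, q = (β − φ) mod 2π = 5.044248 rad → L = 1.82·(4.239651 + 3.591349 + 5.044248) = 1.82·12.875249 = 23.432953 m
RLR: c = (6 − d² + 2cos(α−β) + 2d(sin α − sin β))/8 = 0.411277; p = 2π − arccos c = 5.136244 rad; φ = atan2(cos α − cos β, d − sin α + sin β) = -0.210922 rad; t = (α − φ + p/2) mod 2π = 6.137343 rad, q = (α − β − t + p) mod 2π = 4.477489 rad → L = 1.82·(6.137343 + 5.136244 + 4.477489) = 1.82·15.751076 = 28.666958 m
LRL: c = (6 − d² + 2cos(α−β) − 2d(sin α − sin β))/8 = -0.468815; p = 2π − arccos c = 4.224441 rad; φ = atan2(cos β − cos α, d + sin α − sin β) = 0.132938 rad; t = (φ − α + p/2) mod 2π = 5.170043 rad, q = (β − α − t + p) mod 2π = 6.142179 rad → L = 1.82·(5.170043 + 4.224441 + 6.142179) = 1.82·15.536663 = 28.276727 m
Shortest: RSR with L = 13.920802 m ≈ 13.9208 m

13.9208 m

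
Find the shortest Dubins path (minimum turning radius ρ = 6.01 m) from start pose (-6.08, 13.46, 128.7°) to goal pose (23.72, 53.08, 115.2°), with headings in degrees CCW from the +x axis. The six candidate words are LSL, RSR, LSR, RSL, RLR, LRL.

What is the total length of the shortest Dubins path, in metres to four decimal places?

53.6783 m

Let ψ = atan2(Δy, Δx) = atan2(39.62, 29.80) = 53.0515° be the start→goal bearing.
Normalize: d = |goal − start| / ρ = 49.576047/6.01 = 8.248926, α = (θ_start − ψ) mod 360° = 75.6485° = 1.320315 rad, β = (θ_goal − ψ) mod 360° = 62.1485° = 1.084696 rad.
Common terms: sin α = 0.968793, cos α = 0.247870, sin β = 0.884161, cos β = 0.467182, cos(α−β) = 0.972370, d² = 68.044784. Work in radians in the unit-radius frame; every candidate has L = ρ·(t + p + q).
LSL: p² = 2 + d² − 2cos(α−β) + 2d(sin α − sin β) = 69.496290; p = √p² = 8.336443; φ = atan2(cos β − cos α, d + sin α − sin β) = 0.026311 rad; t = (φ − α) mod 2π = 4.989181 rad, q = (β − φ) mod 2π = 1.058385 rad → L = 6.01·(4.989181 + 8.336443 + 1.058385) = 6.01·14.384009 = 86.447896 m
RSR: p² = 2 + d² − 2cos(α−β) + 2d(sin β − sin α) = 66.703798; p = √p² = 8.167239; φ = atan2(cos α − cos β, d − sin α + sin β) = -0.026856 rad; t = (α − φ) mod 2π = 1.347171 rad, q = (φ − β) mod 2π = 5.171634 rad → L = 6.01·(1.347171 + 8.167239 + 5.171634) = 6.01·14.686044 = 88.263125 m
LSR: p² = d² − 2 + 2cos(α−β) + 2d(sin α + sin β) = 98.559295; p = √p² = 9.927703; φ = atan2(−cos α − cos β, d + sin α + sin β) − atan2(−2, p) = 0.128129 rad; t = (φ − α) mod 2π = 5.091000 rad, q = (φ − β) mod 2π = 5.326619 rad → L = 6.01·(5.091000 + 9.927703 + 5.326619) = 6.01·20.345322 = 122.275385 m
RSL: p² = d² − 2 + 2cos(α−β) − 2d(sin α + sin β) = 37.419753; p = √p² = 6.117169; φ = atan2(cos α + cos β, d − sin α − sin β) − atan2(2, p) = -0.204658 rad; t = (α − φ) mod 2π = 1.524974 rad, q = (β − φ) mod 2π = 1.289354 rad → L = 6.01·(1.524974 + 6.117169 + 1.289354) = 6.01·8.931496 = 53.678294 m
RLR: c = (6 − d² + 2cos(α−β) + 2d(sin α − sin β))/8 = -7.337975, |c| > 1 → infeasible
LRL: c = (6 − d² + 2cos(α−β) − 2d(sin α − sin β))/8 = -7.687036, |c| > 1 → infeasible
Shortest: RSL with L = 53.678294 m ≈ 53.6783 m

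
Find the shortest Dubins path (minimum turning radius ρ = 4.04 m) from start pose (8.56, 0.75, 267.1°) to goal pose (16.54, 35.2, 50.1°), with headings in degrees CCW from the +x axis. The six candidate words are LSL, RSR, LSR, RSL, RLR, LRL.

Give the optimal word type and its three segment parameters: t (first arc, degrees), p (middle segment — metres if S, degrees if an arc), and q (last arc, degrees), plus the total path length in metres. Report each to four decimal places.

Let ψ = atan2(Δy, Δx) = atan2(34.45, 7.98) = 76.9580° be the start→goal bearing.
Normalize: d = |goal − start| / ρ = 35.362168/4.04 = 8.753012, α = (θ_start − ψ) mod 360° = 190.1420° = 3.318604 rad, β = (θ_goal − ψ) mod 360° = 333.1420° = 5.814424 rad.
Common terms: sin α = -0.176088, cos α = -0.984374, sin β = -0.451781, cos β = 0.892129, cos(α−β) = -0.798636, d² = 76.615215. Work in radians in the unit-radius frame; every candidate has L = ρ·(t + p + q).
LSL: p² = 2 + d² − 2cos(α−β) + 2d(sin α − sin β) = 85.038778; p = √p² = 9.221647; φ = atan2(cos β − cos α, d + sin α − sin β) = 0.204920 rad; t = (φ − α) mod 2π = 3.169502 rad, q = (β − φ) mod 2π = 5.609504 rad → L = 4.04·(3.169502 + 9.221647 + 5.609504) = 4.04·18.000653 = 72.722640 m
RSR: p² = 2 + d² − 2cos(α−β) + 2d(sin β − sin α) = 75.386195; p = √p² = 8.682522; φ = atan2(cos α − cos β, d − sin α + sin β) = -0.217843 rad; t = (α − φ) mod 2π = 3.536447 rad, q = (φ − β) mod 2π = 0.250918 rad → L = 4.04·(3.536447 + 8.682522 + 0.250918) = 4.04·12.469887 = 50.378343 m
LSR: p² = d² − 2 + 2cos(α−β) + 2d(sin α + sin β) = 62.026452; p = √p² = 7.875687; φ = atan2(−cos α − cos β, d + sin α + sin β) − atan2(−2, p) = 0.260042 rad; t = (φ − α) mod 2π = 3.224624 rad, q = (φ − β) mod 2π = 0.728803 rad → L = 4.04·(3.224624 + 7.875687 + 0.728803) = 4.04·11.829114 = 47.789619 m
RSL: p² = d² − 2 + 2cos(α−β) − 2d(sin α + sin β) = 84.009437; p = √p² = 9.165666; φ = atan2(cos α + cos β, d − sin α − sin β) − atan2(2, p) = -0.224671 rad; t = (α − φ) mod 2π = 3.543275 rad, q = (β − φ) mod 2π = 6.039096 rad → L = 4.04·(3.543275 + 9.165666 + 6.039096) = 4.04·18.748037 = 75.742068 m
RLR: c = (6 − d² + 2cos(α−β) + 2d(sin α − sin β))/8 = -8.423274, |c| > 1 → infeasible
LRL: c = (6 − d² + 2cos(α−β) − 2d(sin α − sin β))/8 = -9.629847, |c| > 1 → infeasible
Shortest: LSR with L = 47.789619 m ≈ 47.7896 m
Convert LSR to answer units (arcs ×180/π): t = 3.224624·180/π = 184.7573°, p = ρ·p = 4.04·7.875687 = 31.8178 m, q = 0.728803·180/π = 41.7573°, L = 47.7896 m.

LSR: t = 184.7573°, p = 31.8178 m, q = 41.7573°, L = 47.7896 m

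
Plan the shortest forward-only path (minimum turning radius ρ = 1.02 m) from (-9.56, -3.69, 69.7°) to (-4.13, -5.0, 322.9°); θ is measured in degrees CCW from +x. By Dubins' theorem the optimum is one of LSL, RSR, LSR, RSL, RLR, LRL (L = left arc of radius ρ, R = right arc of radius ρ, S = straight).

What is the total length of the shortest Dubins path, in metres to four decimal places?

6.1459 m

Let ψ = atan2(Δy, Δx) = atan2(-1.31, 5.43) = -13.5636° be the start→goal bearing.
Normalize: d = |goal − start| / ρ = 5.585786/1.02 = 5.476260, α = (θ_start − ψ) mod 360° = 83.2636° = 1.453223 rad, β = (θ_goal − ψ) mod 360° = 336.4636° = 5.872397 rad.
Common terms: sin α = 0.993096, cos α = 0.117302, sin β = -0.399332, cos β = 0.916806, cos(α−β) = -0.289032, d² = 29.989427. Work in radians in the unit-radius frame; every candidate has L = ρ·(t + p + q).
LSL: p² = 2 + d² − 2cos(α−β) + 2d(sin α − sin β) = 47.818093; p = √p² = 6.915063; φ = atan2(cos β − cos α, d + sin α − sin β) = 0.115877 rad; t = (φ − α) mod 2π = 4.945839 rad, q = (β − φ) mod 2π = 5.756520 rad → L = 1.02·(4.945839 + 6.915063 + 5.756520) = 1.02·17.617422 = 17.969770 m
RSR: p² = 2 + d² − 2cos(α−β) + 2d(sin β − sin α) = 17.316889; p = √p² = 4.161357; φ = atan2(cos α − cos β, d − sin α + sin β) = -0.193328 rad; t = (α − φ) mod 2π = 1.646551 rad, q = (φ − β) mod 2π = 0.217461 rad → L = 1.02·(1.646551 + 4.161357 + 0.217461) = 1.02·6.025368 = 6.145876 m
LSR: p² = d² − 2 + 2cos(α−β) + 2d(sin α + sin β) = 33.914576; p = √p² = 5.823622; φ = atan2(−cos α − cos β, d + sin α + sin β) − atan2(−2, p) = 0.162066 rad; t = (φ − α) mod 2π = 4.992028 rad, q = (φ − β) mod 2π = 0.572854 rad → L = 1.02·(4.992028 + 5.823622 + 0.572854) = 1.02·11.388504 = 11.616274 m
RSL: p² = d² − 2 + 2cos(α−β) − 2d(sin α + sin β) = 20.908151; p = √p² = 4.572543; φ = atan2(cos α + cos β, d − sin α − sin β) − atan2(2, p) = -0.203606 rad; t = (α − φ) mod 2π = 1.656829 rad, q = (β − φ) mod 2π = 6.076003 rad → L = 1.02·(1.656829 + 4.572543 + 6.076003) = 1.02·12.305376 = 12.551483 m
RLR: c = (6 − d² + 2cos(α−β) + 2d(sin α − sin β))/8 = -1.164611, |c| > 1 → infeasible
LRL: c = (6 − d² + 2cos(α−β) − 2d(sin α − sin β))/8 = -4.977262, |c| > 1 → infeasible
Shortest: RSR with L = 6.145876 m ≈ 6.1459 m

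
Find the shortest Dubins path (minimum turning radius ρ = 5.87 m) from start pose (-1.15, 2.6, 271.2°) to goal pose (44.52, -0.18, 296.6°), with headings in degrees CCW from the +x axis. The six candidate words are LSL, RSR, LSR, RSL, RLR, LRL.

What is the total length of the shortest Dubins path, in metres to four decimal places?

50.7105 m

Let ψ = atan2(Δy, Δx) = atan2(-2.78, 45.67) = -3.4834° be the start→goal bearing.
Normalize: d = |goal − start| / ρ = 45.754533/5.87 = 7.794639, α = (θ_start − ψ) mod 360° = 274.6834° = 4.794129 rad, β = (θ_goal − ψ) mod 360° = 300.0834° = 5.237443 rad.
Common terms: sin α = -0.996661, cos α = 0.081649, sin β = -0.865297, cos β = 0.501260, cos(α−β) = 0.903335, d² = 60.756403. Work in radians in the unit-radius frame; every candidate has L = ρ·(t + p + q).
LSL: p² = 2 + d² − 2cos(α−β) + 2d(sin α − sin β) = 58.901858; p = √p² = 7.674755; φ = atan2(cos β − cos α, d + sin α − sin β) = 0.054701 rad; t = (φ − α) mod 2π = 1.543757 rad, q = (β − φ) mod 2π = 5.182742 rad → L = 5.87·(1.543757 + 7.674755 + 5.182742) = 5.87·14.401254 = 84.535358 m
RSR: p² = 2 + d² − 2cos(α−β) + 2d(sin β − sin α) = 62.997606; p = √p² = 7.937103; φ = atan2(cos α − cos β, d − sin α + sin β) = -0.052892 rad; t = (α − φ) mod 2π = 4.847021 rad, q = (φ − β) mod 2π = 0.992851 rad → L = 5.87·(4.847021 + 7.937103 + 0.992851) = 5.87·13.776975 = 80.870842 m
LSR: p² = d² − 2 + 2cos(α−β) + 2d(sin α + sin β) = 31.536492; p = √p² = 5.615736; φ = atan2(−cos α − cos β, d + sin α + sin β) − atan2(−2, p) = 0.244197 rad; t = (φ − α) mod 2π = 1.733252 rad, q = (φ − β) mod 2π = 1.289939 rad → L = 5.87·(1.733252 + 5.615736 + 1.289939) = 5.87·8.638927 = 50.710504 m
RSL: p² = d² − 2 + 2cos(α−β) − 2d(sin α + sin β) = 89.589655; p = √p² = 9.465181; φ = atan2(cos α + cos β, d − sin α − sin β) − atan2(2, p) = -0.147947 rad; t = (α − φ) mod 2π = 4.942076 rad, q = (β − φ) mod 2π = 5.385390 rad → L = 5.87·(4.942076 + 9.465181 + 5.385390) = 5.87·19.792648 = 116.182842 m
RLR: c = (6 − d² + 2cos(α−β) + 2d(sin α − sin β))/8 = -6.874701, |c| > 1 → infeasible
LRL: c = (6 − d² + 2cos(α−β) − 2d(sin α − sin β))/8 = -6.362732, |c| > 1 → infeasible
Shortest: LSR with L = 50.710504 m ≈ 50.7105 m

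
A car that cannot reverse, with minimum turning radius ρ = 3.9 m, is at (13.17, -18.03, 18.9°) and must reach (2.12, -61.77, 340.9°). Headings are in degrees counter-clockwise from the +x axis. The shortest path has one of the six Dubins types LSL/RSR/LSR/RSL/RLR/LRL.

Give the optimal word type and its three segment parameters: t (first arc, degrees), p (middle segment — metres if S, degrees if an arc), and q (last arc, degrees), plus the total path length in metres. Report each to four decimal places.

Let ψ = atan2(Δy, Δx) = atan2(-43.74, -11.05) = -104.1779° be the start→goal bearing.
Normalize: d = |goal − start| / ρ = 45.114190/3.9 = 11.567741, α = (θ_start − ψ) mod 360° = 123.0779° = 2.148115 rad, β = (θ_goal − ψ) mod 360° = 85.0779° = 1.484890 rad.
Common terms: sin α = 0.837929, cos α = -0.545779, sin β = 0.996312, cos β = 0.085801, cos(α−β) = 0.788011, d² = 133.812630. Work in radians in the unit-radius frame; every candidate has L = ρ·(t + p + q).
LSL: p² = 2 + d² − 2cos(α−β) + 2d(sin α − sin β) = 130.572333; p = √p² = 11.426825; φ = atan2(cos β − cos α, d + sin α − sin β) = 0.055300 rad; t = (φ − α) mod 2π = 4.190370 rad, q = (β − φ) mod 2π = 1.429590 rad → L = 3.9·(4.190370 + 11.426825 + 1.429590) = 3.9·17.046785 = 66.482463 m
RSR: p² = 2 + d² − 2cos(α−β) + 2d(sin β − sin α) = 137.900884; p = √p² = 11.743121; φ = atan2(cos α − cos β, d − sin α + sin β) = -0.053809 rad; t = (α − φ) mod 2π = 2.201924 rad, q = (φ − β) mod 2π = 4.744486 rad → L = 3.9·(2.201924 + 11.743121 + 4.744486) = 3.9·18.689531 = 72.889171 m
LSR: p² = d² − 2 + 2cos(α−β) + 2d(sin α + sin β) = 175.824707; p = √p² = 13.259891; φ = atan2(−cos α − cos β, d + sin α + sin β) − atan2(−2, p) = 0.184011 rad; t = (φ − α) mod 2π = 4.319081 rad, q = (φ − β) mod 2π = 4.982306 rad → L = 3.9·(4.319081 + 13.259891 + 4.982306) = 3.9·22.561277 = 87.988982 m
RSL: p² = d² − 2 + 2cos(α−β) − 2d(sin α + sin β) = 90.952595; p = √p² = 9.536907; φ = atan2(cos α + cos β, d − sin α − sin β) − atan2(2, p) = -0.253938 rad; t = (α − φ) mod 2π = 2.402053 rad, q = (β − φ) mod 2π = 1.738828 rad → L = 3.9·(2.402053 + 9.536907 + 1.738828) = 3.9·13.677788 = 53.343375 m
RLR: c = (6 − d² + 2cos(α−β) + 2d(sin α − sin β))/8 = -16.237610, |c| > 1 → infeasible
LRL: c = (6 − d² + 2cos(α−β) − 2d(sin α − sin β))/8 = -15.321542, |c| > 1 → infeasible
Shortest: RSL with L = 53.343375 m ≈ 53.3434 m
Convert RSL to answer units (arcs ×180/π): t = 2.402053·180/π = 137.6275°, p = ρ·p = 3.9·9.536907 = 37.1939 m, q = 1.738828·180/π = 99.6275°, L = 53.3434 m.

RSL: t = 137.6275°, p = 37.1939 m, q = 99.6275°, L = 53.3434 m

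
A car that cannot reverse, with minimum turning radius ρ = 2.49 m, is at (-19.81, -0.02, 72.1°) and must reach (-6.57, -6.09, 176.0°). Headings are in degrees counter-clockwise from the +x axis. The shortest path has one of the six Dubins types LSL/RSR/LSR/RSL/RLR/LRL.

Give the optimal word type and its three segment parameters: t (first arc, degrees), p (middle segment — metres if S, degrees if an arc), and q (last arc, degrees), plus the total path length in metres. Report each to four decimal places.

Let ψ = atan2(Δy, Δx) = atan2(-6.07, 13.24) = -24.6295° be the start→goal bearing.
Normalize: d = |goal − start| / ρ = 14.565112/2.49 = 5.849443, α = (θ_start − ψ) mod 360° = 96.7295° = 1.688249 rad, β = (θ_goal − ψ) mod 360° = 200.6295° = 3.501646 rad.
Common terms: sin α = 0.993110, cos α = -0.117183, sin β = -0.352324, cos β = -0.935878, cos(α−β) = -0.240228, d² = 34.215980. Work in radians in the unit-radius frame; every candidate has L = ρ·(t + p + q).
LSL: p² = 2 + d² − 2cos(α−β) + 2d(sin α − sin β) = 52.436519; p = √p² = 7.241306; φ = atan2(cos β − cos α, d + sin α − sin β) = -0.113301 rad; t = (φ − α) mod 2π = 4.481635 rad, q = (β − φ) mod 2π = 3.614947 rad → L = 2.49·(4.481635 + 7.241306 + 3.614947) = 2.49·15.337889 = 38.191343 m
RSR: p² = 2 + d² − 2cos(α−β) + 2d(sin β − sin α) = 20.956354; p = √p² = 4.577811; φ = atan2(cos α − cos β, d − sin α + sin β) = 0.179807 rad; t = (α − φ) mod 2π = 1.508441 rad, q = (φ − β) mod 2π = 2.961347 rad → L = 2.49·(1.508441 + 4.577811 + 2.961347) = 2.49·9.047599 = 22.528522 m
LSR: p² = d² − 2 + 2cos(α−β) + 2d(sin α + sin β) = 39.232011; p = √p² = 6.263546; φ = atan2(−cos α − cos β, d + sin α + sin β) − atan2(−2, p) = 0.469927 rad; t = (φ − α) mod 2π = 5.064863 rad, q = (φ − β) mod 2π = 3.251466 rad → L = 2.49·(5.064863 + 6.263546 + 3.251466) = 2.49·14.579875 = 36.303890 m
RSL: p² = d² − 2 + 2cos(α−β) − 2d(sin α + sin β) = 24.239037; p = √p² = 4.923316; φ = atan2(cos α + cos β, d − sin α − sin β) − atan2(2, p) = -0.585352 rad; t = (α − φ) mod 2π = 2.273601 rad, q = (β − φ) mod 2π = 4.086998 rad → L = 2.49·(2.273601 + 4.923316 + 4.086998) = 2.49·11.283914 = 28.096946 m
RLR: c = (6 − d² + 2cos(α−β) + 2d(sin α − sin β))/8 = -1.619544, |c| > 1 → infeasible
LRL: c = (6 − d² + 2cos(α−β) − 2d(sin α − sin β))/8 = -5.554565, |c| > 1 → infeasible
Shortest: RSR with L = 22.528522 m ≈ 22.5285 m
Convert RSR to answer units (arcs ×180/π): t = 1.508441·180/π = 86.4273°, p = ρ·p = 2.49·4.577811 = 11.3987 m, q = 2.961347·180/π = 169.6727°, L = 22.5285 m.

RSR: t = 86.4273°, p = 11.3987 m, q = 169.6727°, L = 22.5285 m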